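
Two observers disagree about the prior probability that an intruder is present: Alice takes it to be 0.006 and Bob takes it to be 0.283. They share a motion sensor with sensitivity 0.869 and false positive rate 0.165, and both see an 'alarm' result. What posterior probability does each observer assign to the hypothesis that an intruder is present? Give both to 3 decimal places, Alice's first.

The likelihood ratio for an 'alarm' result is 0.869/0.165 = 5.2667.
Alice: prior odds 0.006/0.994 = 0.0060362; posterior odds 0.031791; posterior probability 0.031.
Bob: prior odds 0.283/0.717 = 0.39470; posterior odds 2.0788; posterior probability 0.675.

Alice: 0.031; Bob: 0.675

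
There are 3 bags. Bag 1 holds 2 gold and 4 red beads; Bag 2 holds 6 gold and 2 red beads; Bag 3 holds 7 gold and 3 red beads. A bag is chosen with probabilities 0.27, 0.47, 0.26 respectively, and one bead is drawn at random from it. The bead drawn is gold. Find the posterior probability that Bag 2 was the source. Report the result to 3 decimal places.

P(gold|Bag 1) = 0.3333; P(gold|Bag 2) = 0.75; P(gold|Bag 3) = 0.7.
Prior × likelihood for each source: 0.27·0.3333=0.09000, 0.47·0.75=0.3525, 0.26·0.7=0.1820. Summing gives P(gold) = 0.62450.
P(Bag 2 | gold) = 0.3525 / 0.62450 = 0.564.

Posterior probability ≈ 0.564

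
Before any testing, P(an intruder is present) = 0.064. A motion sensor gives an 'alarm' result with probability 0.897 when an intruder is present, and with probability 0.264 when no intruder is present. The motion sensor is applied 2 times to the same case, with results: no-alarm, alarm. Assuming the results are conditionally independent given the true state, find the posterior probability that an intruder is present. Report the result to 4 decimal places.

Let H be the event that an intruder is present; start with P(H) = 0.064. P('alarm'|H) = 0.897, P('alarm'|¬H) = 0.264.
Update on result 1 ('no-alarm'): P(H) ← 0.103·0.0640 / (0.103·0.0640 + 0.736·0.9360) = 0.0065920/0.69549 = 0.0095.
Update on result 2 ('alarm'): P(H) ← 0.897·0.0095 / (0.897·0.0095 + 0.264·0.9905) = 0.0085020/0.27000 = 0.0315.

Posterior P(H) ≈ 0.0315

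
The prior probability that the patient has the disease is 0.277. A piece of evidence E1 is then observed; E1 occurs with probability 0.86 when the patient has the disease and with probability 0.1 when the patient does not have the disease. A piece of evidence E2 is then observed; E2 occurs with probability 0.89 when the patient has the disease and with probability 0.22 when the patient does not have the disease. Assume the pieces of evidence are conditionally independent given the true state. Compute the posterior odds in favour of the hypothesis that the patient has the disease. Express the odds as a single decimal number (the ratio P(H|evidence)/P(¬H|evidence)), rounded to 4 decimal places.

Prior odds = 0.277/(1−0.277) = 0.38313.
Likelihood ratio for E1 = 0.86/0.1 = 8.6000.
Likelihood ratio for E2 = 0.89/0.22 = 4.0455.
Posterior odds = prior odds × LR₁ × LR₂ = 13.329.

Posterior odds ≈ 13.3293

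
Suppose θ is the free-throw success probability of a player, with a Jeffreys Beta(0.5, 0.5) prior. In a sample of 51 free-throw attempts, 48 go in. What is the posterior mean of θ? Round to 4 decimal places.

The binomial likelihood is conjugate to the Beta prior: with 48 successes and 3 failures, the posterior is Beta(0.5+48, 0.5+3) = Beta(48.5, 3.5).
Posterior mean = α/(α+β) = 48.5/52 = 0.9327.

Posterior mean ≈ 0.9327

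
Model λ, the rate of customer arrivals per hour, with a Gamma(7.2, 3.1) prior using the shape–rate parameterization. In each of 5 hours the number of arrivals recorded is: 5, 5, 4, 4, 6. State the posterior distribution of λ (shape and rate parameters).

Total count ∑xᵢ = 24 over n = 5 hours.
Gamma is conjugate to the Poisson likelihood: posterior is Gamma(shape = 7.2+24 = 31.2, rate = 3.1+5 = 8.1).

Posterior: Gamma(shape=31.2, rate=8.1)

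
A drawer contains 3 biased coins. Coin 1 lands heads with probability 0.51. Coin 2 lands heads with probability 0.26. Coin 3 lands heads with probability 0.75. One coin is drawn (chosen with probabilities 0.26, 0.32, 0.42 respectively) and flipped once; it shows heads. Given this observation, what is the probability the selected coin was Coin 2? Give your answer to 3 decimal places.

P(heads|C1) = 0.51; P(heads|C2) = 0.26; P(heads|C3) = 0.75.
Prior × likelihood for each source: 0.26·0.51=0.1326, 0.32·0.26=0.08320, 0.42·0.75=0.3150. Summing gives P(heads) = 0.53080.
P(Coin 2 | heads) = 0.08320 / 0.53080 = 0.157.

Posterior probability ≈ 0.157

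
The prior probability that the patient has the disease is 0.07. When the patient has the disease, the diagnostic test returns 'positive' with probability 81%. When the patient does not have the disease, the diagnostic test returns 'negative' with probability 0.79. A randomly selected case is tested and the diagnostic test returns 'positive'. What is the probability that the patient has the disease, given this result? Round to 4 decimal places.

P(H | E) ≈ 0.2250

Let H be the event that the patient has the disease. P(H) = 0.07, so P(¬H) = 0.93. With E the 'positive' result, P(E|H) = 0.81 and P(E|¬H) = 0.21.
P(E) = 0.81·0.07 + 0.21·0.93 = 0.056700 + 0.19530 = 0.25200.
By Bayes' theorem, P(H|E) = 0.056700 / 0.25200 = 0.2250.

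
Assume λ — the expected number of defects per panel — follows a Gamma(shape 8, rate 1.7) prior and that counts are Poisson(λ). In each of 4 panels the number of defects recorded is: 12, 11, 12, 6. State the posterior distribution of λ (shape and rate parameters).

Posterior: Gamma(shape=49, rate=5.7)

The Poisson likelihood adds the total count to the shape and the number of exposure periods to the rate. Here ∑xᵢ = 41 and n = 4, so shape 8→49 and rate 1.7→5.7.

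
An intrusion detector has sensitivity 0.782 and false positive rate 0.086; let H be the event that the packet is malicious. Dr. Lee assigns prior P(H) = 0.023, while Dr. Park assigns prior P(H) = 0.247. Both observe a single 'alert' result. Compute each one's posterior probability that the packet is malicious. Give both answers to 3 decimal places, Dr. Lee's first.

Dr. Lee: 0.176; Dr. Park: 0.749

The likelihood ratio for an 'alert' result is 0.782/0.086 = 9.0930.
Dr. Lee: prior odds 0.023/0.977 = 0.023541; posterior odds 0.21406; posterior probability 0.176.
Dr. Park: prior odds 0.247/0.753 = 0.32802; posterior odds 2.9827; posterior probability 0.749.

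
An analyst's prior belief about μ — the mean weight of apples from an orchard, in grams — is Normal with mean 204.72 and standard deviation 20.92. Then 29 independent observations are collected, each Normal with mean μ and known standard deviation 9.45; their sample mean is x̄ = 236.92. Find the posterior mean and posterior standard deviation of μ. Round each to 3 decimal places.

With known σ, the Normal prior is conjugate. Weight on the data is w = (n/σ²)/(n/σ² + 1/τ₀²) = 0.324739/(0.324739+0.00228495) = 0.99301.
Posterior mean = w·x̄ + (1−w)·μ₀ = 0.99301·236.92 + 0.0069871·204.72 = 236.695. Posterior variance = 1/(0.324739+0.00228495) = 3.05788, so SD = 1.749.

Posterior mean ≈ 236.695; posterior SD ≈ 1.749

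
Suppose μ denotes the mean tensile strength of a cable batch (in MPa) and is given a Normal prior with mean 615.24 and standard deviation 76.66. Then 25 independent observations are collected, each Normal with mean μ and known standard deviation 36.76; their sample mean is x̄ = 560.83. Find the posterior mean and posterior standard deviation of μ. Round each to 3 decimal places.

Prior precision 1/τ₀² = 1/76.66² = 0.00017016; data precision n/σ² = 25/36.76² = 0.0185007.
Posterior precision = 0.00017016 + 0.0185007 = 0.0186709, giving posterior SD = 1/√0.0186709 = 7.318.
Posterior mean = (0.00017016·615.24 + 0.0185007·560.83) / 0.0186709 = 561.326.

Posterior mean ≈ 561.326; posterior SD ≈ 7.318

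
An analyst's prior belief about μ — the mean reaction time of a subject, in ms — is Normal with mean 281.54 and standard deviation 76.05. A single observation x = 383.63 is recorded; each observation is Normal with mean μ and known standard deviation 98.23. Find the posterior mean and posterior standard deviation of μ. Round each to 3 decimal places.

Posterior mean ≈ 319.799; posterior SD ≈ 60.134

With known σ, the Normal prior is conjugate. Weight on the data is w = (n/σ²)/(n/σ² + 1/τ₀²) = 0.00010364/(0.00010364+0.00017290) = 0.37476.
Posterior mean = w·x̄ + (1−w)·μ₀ = 0.37476·383.63 + 0.62524·281.54 = 319.799. Posterior variance = 1/(0.00010364+0.00017290) = 3616.13, so SD = 60.134.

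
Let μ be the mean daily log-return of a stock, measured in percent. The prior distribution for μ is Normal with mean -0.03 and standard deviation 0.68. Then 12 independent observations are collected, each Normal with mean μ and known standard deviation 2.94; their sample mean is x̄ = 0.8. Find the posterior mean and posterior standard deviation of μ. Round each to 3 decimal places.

Posterior mean ≈ 0.295; posterior SD ≈ 0.531

Prior precision 1/τ₀² = 1/0.68² = 2.16263; data precision n/σ² = 12/2.94² = 1.38831.
Posterior precision = 2.16263 + 1.38831 = 3.55094, giving posterior SD = 1/√3.55094 = 0.531.
Posterior mean = (2.16263·-0.03 + 1.38831·0.8) / 3.55094 = 0.295.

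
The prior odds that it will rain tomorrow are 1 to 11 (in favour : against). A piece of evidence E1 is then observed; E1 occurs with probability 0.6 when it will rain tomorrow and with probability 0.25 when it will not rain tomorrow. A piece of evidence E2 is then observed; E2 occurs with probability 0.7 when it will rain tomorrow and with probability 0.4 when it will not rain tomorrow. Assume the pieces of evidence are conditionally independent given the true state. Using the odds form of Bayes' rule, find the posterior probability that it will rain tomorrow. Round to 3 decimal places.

Prior odds = 1/11 = 0.090909.
Likelihood ratio for E1 = 0.6/0.25 = 2.4000.
Likelihood ratio for E2 = 0.7/0.4 = 1.7500.
Posterior odds = prior odds × LR₁ × LR₂ = 0.38182.
Posterior probability = odds/(1+odds) = 0.38182/1.3818 = 0.276.

Posterior probability ≈ 0.276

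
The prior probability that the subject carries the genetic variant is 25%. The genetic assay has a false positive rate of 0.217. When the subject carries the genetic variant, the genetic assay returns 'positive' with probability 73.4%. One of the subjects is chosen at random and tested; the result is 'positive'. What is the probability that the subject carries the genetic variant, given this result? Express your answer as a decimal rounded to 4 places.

Let H be the event that the subject carries the genetic variant. P(H) = 0.25, so P(¬H) = 0.75. With E the 'positive' result, P(E|H) = 0.734 and P(E|¬H) = 0.217.
P(E) = 0.734·0.25 + 0.217·0.75 = 0.18350 + 0.16275 = 0.34625.
By Bayes' theorem, P(H|E) = 0.18350 / 0.34625 = 0.5300.

P(H | E) ≈ 0.5300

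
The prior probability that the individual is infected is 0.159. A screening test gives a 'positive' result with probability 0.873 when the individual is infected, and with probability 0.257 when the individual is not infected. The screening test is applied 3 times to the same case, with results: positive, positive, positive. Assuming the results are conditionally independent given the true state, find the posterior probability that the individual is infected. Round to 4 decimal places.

With H the event that the individual is infected, the joint likelihood of the observed sequence is P(data|H) = 0.873·0.873·0.873 = 0.66534 and P(data|¬H) = 0.257·0.257·0.257 = 0.016975.
Bayes: P(H|data) = 0.159·0.66534 / (0.159·0.66534 + 0.841·0.016975) = 0.10579/0.12006 = 0.8811.

Posterior P(H) ≈ 0.8811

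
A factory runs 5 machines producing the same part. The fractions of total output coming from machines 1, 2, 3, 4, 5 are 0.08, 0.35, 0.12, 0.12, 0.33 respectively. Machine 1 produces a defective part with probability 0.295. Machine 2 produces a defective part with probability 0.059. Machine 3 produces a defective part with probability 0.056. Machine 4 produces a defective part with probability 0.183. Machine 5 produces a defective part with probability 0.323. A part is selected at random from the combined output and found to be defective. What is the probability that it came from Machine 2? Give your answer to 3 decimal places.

P(defective|M1) = 0.295; P(defective|M2) = 0.059; P(defective|M3) = 0.056; P(defective|M4) = 0.183; P(defective|M5) = 0.323.
Prior × likelihood for each source: 0.08·0.295=0.02360, 0.35·0.059=0.02065, 0.12·0.056=0.006720, 0.12·0.183=0.02196, 0.33·0.323=0.1066. Summing gives P(defective) = 0.17952.
P(Machine 2 | defective) = 0.02065 / 0.17952 = 0.115.

Posterior probability ≈ 0.115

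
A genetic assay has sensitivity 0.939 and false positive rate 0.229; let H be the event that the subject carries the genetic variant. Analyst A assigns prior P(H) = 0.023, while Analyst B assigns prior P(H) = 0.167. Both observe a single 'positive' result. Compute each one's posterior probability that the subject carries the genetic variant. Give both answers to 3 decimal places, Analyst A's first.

Analyst A: 0.088; Analyst B: 0.451

The likelihood ratio for a 'positive' result is 0.939/0.229 = 4.1004.
Analyst A: prior odds 0.023/0.977 = 0.023541; posterior odds 0.096530; posterior probability 0.088.
Analyst B: prior odds 0.167/0.833 = 0.20048; posterior odds 0.82206; posterior probability 0.451.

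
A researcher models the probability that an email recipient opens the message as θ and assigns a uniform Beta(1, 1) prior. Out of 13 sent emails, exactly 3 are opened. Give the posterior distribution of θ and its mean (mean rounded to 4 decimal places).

Observing 3 successes and 10 failures updates Beta(1, 1) by adding the success and failure counts to the two shape parameters: α = 1+3 = 4, β = 1+10 = 11.
Posterior mean = α/(α+β) = 4/15 = 0.2667.

Posterior: Beta(4, 11); mean ≈ 0.2667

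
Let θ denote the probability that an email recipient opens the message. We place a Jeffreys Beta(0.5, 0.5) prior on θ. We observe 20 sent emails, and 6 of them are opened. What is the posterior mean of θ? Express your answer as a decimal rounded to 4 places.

Posterior mean ≈ 0.3095

The binomial likelihood is conjugate to the Beta prior: with 6 successes and 14 failures, the posterior is Beta(0.5+6, 0.5+14) = Beta(6.5, 14.5).
Posterior mean = α/(α+β) = 6.5/21 = 0.3095.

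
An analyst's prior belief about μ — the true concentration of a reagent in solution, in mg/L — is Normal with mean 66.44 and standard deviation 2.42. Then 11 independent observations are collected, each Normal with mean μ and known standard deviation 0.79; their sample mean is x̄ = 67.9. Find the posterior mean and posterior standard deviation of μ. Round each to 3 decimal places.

Posterior mean ≈ 67.886; posterior SD ≈ 0.237

With known σ, the Normal prior is conjugate. Weight on the data is w = (n/σ²)/(n/σ² + 1/τ₀²) = 17.6254/(17.6254+0.170753) = 0.99041.
Posterior mean = w·x̄ + (1−w)·μ₀ = 0.99041·67.9 + 0.0095950·66.44 = 67.886. Posterior variance = 1/(17.6254+0.170753) = 0.0561920, so SD = 0.237.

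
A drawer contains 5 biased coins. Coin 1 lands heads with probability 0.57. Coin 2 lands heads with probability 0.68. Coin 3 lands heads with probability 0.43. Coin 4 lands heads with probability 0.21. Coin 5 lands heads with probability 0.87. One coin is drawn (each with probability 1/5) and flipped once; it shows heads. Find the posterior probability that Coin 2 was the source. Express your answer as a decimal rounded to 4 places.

P(heads|C1) = 0.57; P(heads|C2) = 0.68; P(heads|C3) = 0.43; P(heads|C4) = 0.21; P(heads|C5) = 0.87.
Prior × likelihood for each source: 0.2·0.57=0.1140, 0.2·0.68=0.1360, 0.2·0.43=0.08600, 0.2·0.21=0.04200, 0.2·0.87=0.1740. Summing gives P(heads) = 0.55200.
P(Coin 2 | heads) = 0.1360 / 0.55200 = 0.2464.

Posterior probability ≈ 0.2464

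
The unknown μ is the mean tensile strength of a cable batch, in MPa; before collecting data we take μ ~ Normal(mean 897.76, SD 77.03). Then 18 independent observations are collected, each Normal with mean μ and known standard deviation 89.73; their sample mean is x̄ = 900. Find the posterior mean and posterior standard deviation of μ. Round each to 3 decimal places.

Posterior mean ≈ 899.843; posterior SD ≈ 20.395

With known σ, the Normal prior is conjugate. Weight on the data is w = (n/σ²)/(n/σ² + 1/τ₀²) = 0.00223562/(0.00223562+0.00016853) = 0.92990.
Posterior mean = w·x̄ + (1−w)·μ₀ = 0.92990·900 + 0.070100·897.76 = 899.843. Posterior variance = 1/(0.00223562+0.00016853) = 415.948, so SD = 20.395.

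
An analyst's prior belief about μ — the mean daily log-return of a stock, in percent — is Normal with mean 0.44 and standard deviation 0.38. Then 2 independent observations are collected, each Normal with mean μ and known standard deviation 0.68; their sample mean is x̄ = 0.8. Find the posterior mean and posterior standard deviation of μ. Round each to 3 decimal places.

Posterior mean ≈ 0.578; posterior SD ≈ 0.298

With known σ, the Normal prior is conjugate. Weight on the data is w = (n/σ²)/(n/σ² + 1/τ₀²) = 4.32526/(4.32526+6.92521) = 0.38445.
Posterior mean = w·x̄ + (1−w)·μ₀ = 0.38445·0.8 + 0.61555·0.44 = 0.578. Posterior variance = 1/(4.32526+6.92521) = 0.0888852, so SD = 0.298.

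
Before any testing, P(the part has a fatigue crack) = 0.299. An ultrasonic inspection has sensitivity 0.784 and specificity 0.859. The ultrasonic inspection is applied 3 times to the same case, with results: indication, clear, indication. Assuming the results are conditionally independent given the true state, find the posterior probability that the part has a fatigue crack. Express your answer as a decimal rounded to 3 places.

Posterior P(H) ≈ 0.768

With H the event that the part has a fatigue crack, the joint likelihood of the observed sequence is P(data|H) = 0.784·0.216·0.784 = 0.13277 and P(data|¬H) = 0.141·0.859·0.141 = 0.017078.
Bayes: P(H|data) = 0.299·0.13277 / (0.299·0.13277 + 0.701·0.017078) = 0.039697/0.051668 = 0.7683.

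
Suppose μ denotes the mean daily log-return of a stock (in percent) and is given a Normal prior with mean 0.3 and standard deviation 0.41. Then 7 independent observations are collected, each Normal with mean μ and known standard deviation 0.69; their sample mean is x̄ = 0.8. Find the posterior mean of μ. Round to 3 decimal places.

With known σ, the Normal prior is conjugate. Weight on the data is w = (n/σ²)/(n/σ² + 1/τ₀²) = 14.7028/(14.7028+5.94884) = 0.71194.
Posterior mean = w·x̄ + (1−w)·μ₀ = 0.71194·0.8 + 0.28806·0.3 = 0.656.

Posterior mean ≈ 0.656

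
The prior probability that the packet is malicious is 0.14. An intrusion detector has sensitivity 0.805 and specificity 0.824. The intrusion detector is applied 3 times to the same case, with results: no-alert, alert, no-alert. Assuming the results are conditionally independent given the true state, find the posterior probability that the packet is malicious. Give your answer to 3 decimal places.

With H the event that the packet is malicious, the joint likelihood of the observed sequence is P(data|H) = 0.195·0.805·0.195 = 0.030610 and P(data|¬H) = 0.824·0.176·0.824 = 0.11950.
Bayes: P(H|data) = 0.14·0.030610 / (0.14·0.030610 + 0.86·0.11950) = 0.0042854/0.10706 = 0.0400.

Posterior P(H) ≈ 0.040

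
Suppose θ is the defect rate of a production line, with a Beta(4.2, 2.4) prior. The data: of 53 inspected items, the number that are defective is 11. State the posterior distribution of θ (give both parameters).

The binomial likelihood is conjugate to the Beta prior: with 11 successes and 42 failures, the posterior is Beta(4.2+11, 2.4+42) = Beta(15.2, 44.4).

Posterior: Beta(15.2, 44.4)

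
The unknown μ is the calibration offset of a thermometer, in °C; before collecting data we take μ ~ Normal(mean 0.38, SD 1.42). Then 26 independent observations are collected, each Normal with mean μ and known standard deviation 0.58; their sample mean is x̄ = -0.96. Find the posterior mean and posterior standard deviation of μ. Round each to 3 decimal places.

Posterior mean ≈ -0.951; posterior SD ≈ 0.113

With known σ, the Normal prior is conjugate. Weight on the data is w = (n/σ²)/(n/σ² + 1/τ₀²) = 77.2889/(77.2889+0.495933) = 0.99362.
Posterior mean = w·x̄ + (1−w)·μ₀ = 0.99362·-0.96 + 0.0063757·0.38 = -0.951. Posterior variance = 1/(77.2889+0.495933) = 0.0128560, so SD = 0.113.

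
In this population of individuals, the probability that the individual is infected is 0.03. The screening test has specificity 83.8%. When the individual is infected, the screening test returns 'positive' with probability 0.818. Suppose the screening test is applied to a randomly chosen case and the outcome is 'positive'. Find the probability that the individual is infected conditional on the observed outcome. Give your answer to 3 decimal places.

P(H | E) ≈ 0.135

Write H for 'the individual is infected'. Prior odds H:¬H = 0.03/0.97 = 0.030928. For the 'positive' outcome, the likelihood ratio is 0.818/0.162 = 5.0494.
Posterior odds = 0.030928 × 5.0494 = 0.15617, so P(H|E) = 0.15617/(1+0.15617) = 0.135.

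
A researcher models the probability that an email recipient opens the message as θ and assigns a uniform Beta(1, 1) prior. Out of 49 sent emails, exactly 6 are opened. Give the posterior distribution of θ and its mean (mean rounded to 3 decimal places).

The binomial likelihood is conjugate to the Beta prior: with 6 successes and 43 failures, the posterior is Beta(1+6, 1+43) = Beta(7, 44).
Posterior mean = α/(α+β) = 7/51 = 0.137.

Posterior: Beta(7, 44); mean ≈ 0.137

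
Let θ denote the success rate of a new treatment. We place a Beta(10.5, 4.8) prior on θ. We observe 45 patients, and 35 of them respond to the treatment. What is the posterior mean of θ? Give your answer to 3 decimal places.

Posterior mean ≈ 0.755

Observing 35 successes and 10 failures updates Beta(10.5, 4.8) by adding the success and failure counts to the two shape parameters: α = 10.5+35 = 45.5, β = 4.8+10 = 14.8.
E[θ | data] = 45.5/(45.5+14.8) = 0.755.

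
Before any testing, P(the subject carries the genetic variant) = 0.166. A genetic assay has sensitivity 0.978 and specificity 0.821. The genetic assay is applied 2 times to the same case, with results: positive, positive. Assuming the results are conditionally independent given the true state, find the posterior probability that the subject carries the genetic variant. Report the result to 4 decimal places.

Posterior P(H) ≈ 0.8559

With H the event that the subject carries the genetic variant, the joint likelihood of the observed sequence is P(data|H) = 0.978·0.978 = 0.95648 and P(data|¬H) = 0.179·0.179 = 0.032041.
Bayes: P(H|data) = 0.166·0.95648 / (0.166·0.95648 + 0.834·0.032041) = 0.15878/0.18550 = 0.8559.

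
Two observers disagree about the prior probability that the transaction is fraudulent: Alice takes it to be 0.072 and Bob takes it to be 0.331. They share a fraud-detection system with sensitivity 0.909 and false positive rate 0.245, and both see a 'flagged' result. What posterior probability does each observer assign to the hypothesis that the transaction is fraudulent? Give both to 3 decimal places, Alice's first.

The likelihood ratio for a 'flagged' result is 0.909/0.245 = 3.7102.
Alice: prior odds 0.072/0.928 = 0.077586; posterior odds 0.28786; posterior probability 0.224.
Bob: prior odds 0.331/0.669 = 0.49477; posterior odds 1.8357; posterior probability 0.647.

Alice: 0.224; Bob: 0.647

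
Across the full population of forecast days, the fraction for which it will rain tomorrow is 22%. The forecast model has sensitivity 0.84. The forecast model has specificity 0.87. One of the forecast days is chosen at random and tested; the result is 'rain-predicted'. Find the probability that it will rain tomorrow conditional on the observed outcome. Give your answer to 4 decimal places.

P(H | E) ≈ 0.6457

Write H for 'it will rain tomorrow'. Prior odds H:¬H = 0.22/0.78 = 0.28205. For the 'rain-predicted' outcome, the likelihood ratio is 0.84/0.13 = 6.4615.
Posterior odds = 0.28205 × 6.4615 = 1.8225, so P(H|E) = 1.8225/(1+1.8225) = 0.6457.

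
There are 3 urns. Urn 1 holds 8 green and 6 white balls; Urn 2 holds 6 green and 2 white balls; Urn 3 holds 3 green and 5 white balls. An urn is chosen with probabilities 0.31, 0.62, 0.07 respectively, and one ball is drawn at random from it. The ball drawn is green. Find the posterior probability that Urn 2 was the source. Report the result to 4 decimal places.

Posterior probability ≈ 0.6957

Tabulate prior·likelihood by source: [1] prior 0.31, lik 0.5714, product 0.1771; [2] prior 0.62, lik 0.75, product 0.4650; [3] prior 0.07, lik 0.375, product 0.02625.
Normalizing constant = 0.66839; the posterior for Urn 2 is its product over the sum, 0.4650/0.66839 = 0.6957.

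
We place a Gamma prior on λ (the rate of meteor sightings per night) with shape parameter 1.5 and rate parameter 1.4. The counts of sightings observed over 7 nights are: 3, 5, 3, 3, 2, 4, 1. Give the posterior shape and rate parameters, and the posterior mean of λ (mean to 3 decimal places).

Posterior: Gamma(shape=22.5, rate=8.4); mean ≈ 2.679

The Poisson likelihood adds the total count to the shape and the number of exposure periods to the rate. Here ∑xᵢ = 21 and n = 7, so shape 1.5→22.5 and rate 1.4→8.4.
Posterior mean = shape/rate = 22.5/8.4 = 2.679.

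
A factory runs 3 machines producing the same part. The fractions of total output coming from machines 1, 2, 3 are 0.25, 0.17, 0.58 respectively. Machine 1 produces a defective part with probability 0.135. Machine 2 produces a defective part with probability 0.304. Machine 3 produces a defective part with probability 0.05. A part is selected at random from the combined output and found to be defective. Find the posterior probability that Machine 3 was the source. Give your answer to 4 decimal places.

Tabulate prior·likelihood by source: [1] prior 0.25, lik 0.135, product 0.03375; [2] prior 0.17, lik 0.304, product 0.05168; [3] prior 0.58, lik 0.05, product 0.02900.
Normalizing constant = 0.11443; the posterior for Machine 3 is its product over the sum, 0.02900/0.11443 = 0.2534.

Posterior probability ≈ 0.2534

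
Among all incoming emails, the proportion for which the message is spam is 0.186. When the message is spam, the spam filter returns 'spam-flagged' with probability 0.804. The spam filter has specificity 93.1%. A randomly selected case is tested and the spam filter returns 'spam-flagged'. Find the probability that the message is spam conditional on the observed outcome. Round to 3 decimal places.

Write H for 'the message is spam'. Prior odds H:¬H = 0.186/0.814 = 0.22850. For the 'spam-flagged' outcome, the likelihood ratio is 0.804/0.069 = 11.652.
Posterior odds = 0.22850 × 11.652 = 2.6625, so P(H|E) = 2.6625/(1+2.6625) = 0.727.

P(H | E) ≈ 0.727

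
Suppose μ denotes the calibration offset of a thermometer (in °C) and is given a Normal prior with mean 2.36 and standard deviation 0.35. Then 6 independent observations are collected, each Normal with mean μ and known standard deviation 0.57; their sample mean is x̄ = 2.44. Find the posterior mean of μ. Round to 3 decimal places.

Posterior mean ≈ 2.415

Prior precision 1/τ₀² = 1/0.35² = 8.16327; data precision n/σ² = 6/0.57² = 18.4672.
Posterior precision = 8.16327 + 18.4672 = 26.6305.
Posterior mean = (8.16327·2.36 + 18.4672·2.44) / 26.6305 = 2.415.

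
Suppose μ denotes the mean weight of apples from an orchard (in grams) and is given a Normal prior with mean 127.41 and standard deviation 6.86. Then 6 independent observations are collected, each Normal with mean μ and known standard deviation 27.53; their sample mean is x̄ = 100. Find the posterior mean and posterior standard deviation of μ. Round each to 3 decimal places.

Prior precision 1/τ₀² = 1/6.86² = 0.0212496; data precision n/σ² = 6/27.53² = 0.00791660.
Posterior precision = 0.0212496 + 0.00791660 = 0.0291663, giving posterior SD = 1/√0.0291663 = 5.855.
Posterior mean = (0.0212496·127.41 + 0.00791660·100) / 0.0291663 = 119.970.

Posterior mean ≈ 119.970; posterior SD ≈ 5.855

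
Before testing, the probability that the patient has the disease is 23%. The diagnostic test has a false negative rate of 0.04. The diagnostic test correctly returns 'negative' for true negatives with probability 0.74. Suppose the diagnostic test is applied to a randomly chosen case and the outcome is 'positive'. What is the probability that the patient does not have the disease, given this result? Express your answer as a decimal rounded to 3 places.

Write H for 'the patient has the disease'. Prior odds H:¬H = 0.23/0.77 = 0.29870. For the 'positive' outcome, the likelihood ratio is 0.96/0.26 = 3.6923.
Posterior odds = 0.29870 × 3.6923 = 1.1029, so P(H|E) = 1.1029/(1+1.1029) = 0.524. Then P(¬H|E) = 1 − 0.524 = 0.476.

P(¬H | E) ≈ 0.476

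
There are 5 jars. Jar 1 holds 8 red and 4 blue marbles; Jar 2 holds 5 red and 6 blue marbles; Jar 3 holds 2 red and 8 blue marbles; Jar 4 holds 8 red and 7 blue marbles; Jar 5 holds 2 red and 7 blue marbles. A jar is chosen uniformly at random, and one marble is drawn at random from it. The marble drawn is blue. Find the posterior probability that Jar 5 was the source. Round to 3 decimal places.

Tabulate prior·likelihood by source: [1] prior 0.2, lik 0.3333, product 0.06667; [2] prior 0.2, lik 0.5455, product 0.1091; [3] prior 0.2, lik 0.8, product 0.1600; [4] prior 0.2, lik 0.4667, product 0.09333; [5] prior 0.2, lik 0.7778, product 0.1556.
Normalizing constant = 0.58465; the posterior for Jar 5 is its product over the sum, 0.1556/0.58465 = 0.266.

Posterior probability ≈ 0.266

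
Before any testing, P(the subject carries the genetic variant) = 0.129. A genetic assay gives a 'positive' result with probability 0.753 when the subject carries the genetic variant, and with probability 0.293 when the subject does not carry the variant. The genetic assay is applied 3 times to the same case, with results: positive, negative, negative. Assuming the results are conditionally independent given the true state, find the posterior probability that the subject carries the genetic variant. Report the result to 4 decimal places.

Posterior P(H) ≈ 0.0444

Let H be the event that the subject carries the genetic variant; start with P(H) = 0.129. P('positive'|H) = 0.753, P('positive'|¬H) = 0.293.
Update on result 1 ('positive'): P(H) ← 0.753·0.1290 / (0.753·0.1290 + 0.293·0.8710) = 0.097137/0.35234 = 0.2757.
Update on result 2 ('negative'): P(H) ← 0.247·0.2757 / (0.247·0.2757 + 0.707·0.7243) = 0.068096/0.58018 = 0.1174.
Update on result 3 ('negative'): P(H) ← 0.247·0.1174 / (0.247·0.1174 + 0.707·0.8826) = 0.028990/0.65301 = 0.0444.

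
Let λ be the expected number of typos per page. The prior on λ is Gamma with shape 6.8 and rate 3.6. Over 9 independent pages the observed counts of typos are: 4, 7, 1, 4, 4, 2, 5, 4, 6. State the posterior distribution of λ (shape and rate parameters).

Posterior: Gamma(shape=43.8, rate=12.6)

Total count ∑xᵢ = 37 over n = 9 pages.
Gamma is conjugate to the Poisson likelihood: posterior is Gamma(shape = 6.8+37 = 43.8, rate = 3.6+9 = 12.6).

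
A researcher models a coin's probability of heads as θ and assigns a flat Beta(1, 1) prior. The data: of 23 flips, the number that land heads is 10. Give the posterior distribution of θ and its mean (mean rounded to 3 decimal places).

Posterior: Beta(11, 14); mean ≈ 0.440

Observing 10 successes and 13 failures updates Beta(1, 1) by adding the success and failure counts to the two shape parameters: α = 1+10 = 11, β = 1+13 = 14.
Posterior mean = α/(α+β) = 11/25 = 0.440.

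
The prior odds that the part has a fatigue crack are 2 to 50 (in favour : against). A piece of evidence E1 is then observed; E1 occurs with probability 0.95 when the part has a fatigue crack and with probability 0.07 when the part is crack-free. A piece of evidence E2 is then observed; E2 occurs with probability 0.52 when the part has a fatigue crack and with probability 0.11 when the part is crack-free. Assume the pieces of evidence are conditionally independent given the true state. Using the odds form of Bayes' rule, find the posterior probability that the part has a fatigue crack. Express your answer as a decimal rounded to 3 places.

Prior odds = 2/50 = 0.040000. In log-odds, ln(0.040000) = -3.2189.
Add log likelihood ratios: ln(13.571) + ln(4.7273) = 4.1613.
Posterior log-odds = 0.94244, so posterior odds = exp(0.94244) = 2.5662. Converting, P(H|E) = 2.5662/3.5662 = 0.720.

Posterior probability ≈ 0.720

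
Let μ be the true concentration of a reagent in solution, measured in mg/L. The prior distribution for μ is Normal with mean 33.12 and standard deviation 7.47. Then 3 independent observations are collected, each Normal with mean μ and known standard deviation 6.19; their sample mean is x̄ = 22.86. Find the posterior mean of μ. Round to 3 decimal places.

Posterior mean ≈ 24.771

With known σ, the Normal prior is conjugate. Weight on the data is w = (n/σ²)/(n/σ² + 1/τ₀²) = 0.0782961/(0.0782961+0.0179209) = 0.81375.
Posterior mean = w·x̄ + (1−w)·μ₀ = 0.81375·22.86 + 0.18625·33.12 = 24.771.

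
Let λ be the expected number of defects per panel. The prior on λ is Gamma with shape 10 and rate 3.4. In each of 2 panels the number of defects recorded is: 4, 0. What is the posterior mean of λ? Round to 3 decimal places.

Posterior mean ≈ 2.593

The Poisson likelihood adds the total count to the shape and the number of exposure periods to the rate. Here ∑xᵢ = 4 and n = 2, so shape 10→14 and rate 3.4→5.4.
E[λ | data] = 14/5.4 = 2.593.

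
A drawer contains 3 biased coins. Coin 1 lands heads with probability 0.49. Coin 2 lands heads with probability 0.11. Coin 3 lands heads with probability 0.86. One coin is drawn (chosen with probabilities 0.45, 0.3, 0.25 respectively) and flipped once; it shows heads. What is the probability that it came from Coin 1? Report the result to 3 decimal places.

P(heads|C1) = 0.49; P(heads|C2) = 0.11; P(heads|C3) = 0.86.
Prior × likelihood for each source: 0.45·0.49=0.2205, 0.3·0.11=0.03300, 0.25·0.86=0.2150. Summing gives P(heads) = 0.46850.
P(Coin 1 | heads) = 0.2205 / 0.46850 = 0.471.

Posterior probability ≈ 0.471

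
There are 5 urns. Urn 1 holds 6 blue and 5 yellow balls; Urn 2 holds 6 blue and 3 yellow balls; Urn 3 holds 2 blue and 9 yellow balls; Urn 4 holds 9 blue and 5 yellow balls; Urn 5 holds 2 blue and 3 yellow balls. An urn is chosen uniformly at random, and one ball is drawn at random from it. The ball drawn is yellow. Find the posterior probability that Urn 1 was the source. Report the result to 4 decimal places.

Tabulate prior·likelihood by source: [1] prior 0.2, lik 0.4545, product 0.09091; [2] prior 0.2, lik 0.3333, product 0.06667; [3] prior 0.2, lik 0.8182, product 0.1636; [4] prior 0.2, lik 0.3571, product 0.07143; [5] prior 0.2, lik 0.6, product 0.1200.
Normalizing constant = 0.51264; the posterior for Urn 1 is its product over the sum, 0.09091/0.51264 = 0.1773.

Posterior probability ≈ 0.1773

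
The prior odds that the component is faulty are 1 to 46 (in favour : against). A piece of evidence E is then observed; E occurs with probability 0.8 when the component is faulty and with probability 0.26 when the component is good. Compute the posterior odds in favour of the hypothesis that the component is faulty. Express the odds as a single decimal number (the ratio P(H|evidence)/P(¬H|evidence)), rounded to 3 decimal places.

Posterior odds ≈ 0.067

Prior odds = 1/46 = 0.021739.
Likelihood ratio for E = 0.8/0.26 = 3.0769.
Posterior odds = prior odds × LR = 0.066890.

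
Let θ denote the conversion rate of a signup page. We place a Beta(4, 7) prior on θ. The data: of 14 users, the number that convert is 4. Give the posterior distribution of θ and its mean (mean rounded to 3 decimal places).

Posterior: Beta(8, 17); mean ≈ 0.320

Observing 4 successes and 10 failures updates Beta(4, 7) by adding the success and failure counts to the two shape parameters: α = 4+4 = 8, β = 7+10 = 17.
E[θ | data] = 8/(8+17) = 0.320.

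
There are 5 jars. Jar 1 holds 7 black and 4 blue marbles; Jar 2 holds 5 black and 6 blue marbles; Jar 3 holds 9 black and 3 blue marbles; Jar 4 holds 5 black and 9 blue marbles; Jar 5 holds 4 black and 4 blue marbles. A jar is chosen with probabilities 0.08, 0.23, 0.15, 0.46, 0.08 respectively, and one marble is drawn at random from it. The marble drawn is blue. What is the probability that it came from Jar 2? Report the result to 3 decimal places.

Tabulate prior·likelihood by source: [1] prior 0.08, lik 0.3636, product 0.02909; [2] prior 0.23, lik 0.5455, product 0.1255; [3] prior 0.15, lik 0.25, product 0.03750; [4] prior 0.46, lik 0.6429, product 0.2957; [5] prior 0.08, lik 0.5, product 0.04000.
Normalizing constant = 0.52776; the posterior for Jar 2 is its product over the sum, 0.1255/0.52776 = 0.238.

Posterior probability ≈ 0.238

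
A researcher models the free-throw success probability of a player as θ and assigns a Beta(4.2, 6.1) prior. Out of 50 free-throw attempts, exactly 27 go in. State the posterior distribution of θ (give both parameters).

Posterior: Beta(31.2, 29.1)

The binomial likelihood is conjugate to the Beta prior: with 27 successes and 23 failures, the posterior is Beta(4.2+27, 6.1+23) = Beta(31.2, 29.1).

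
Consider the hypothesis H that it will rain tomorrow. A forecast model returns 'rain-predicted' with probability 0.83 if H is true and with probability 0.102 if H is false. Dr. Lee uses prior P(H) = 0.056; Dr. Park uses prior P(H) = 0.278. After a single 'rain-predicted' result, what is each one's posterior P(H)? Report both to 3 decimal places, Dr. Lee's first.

Dr. Lee: 0.326; Dr. Park: 0.758

P('+'|H) = 0.83, P('+'|¬H) = 0.102.
Dr. Lee: numerator 0.83·0.056 = 0.046480; evidence = 0.046480+0.102·0.944 = 0.14277; posterior = 0.326.
Dr. Park: numerator 0.83·0.278 = 0.23074; evidence = 0.23074+0.102·0.722 = 0.30438; posterior = 0.758.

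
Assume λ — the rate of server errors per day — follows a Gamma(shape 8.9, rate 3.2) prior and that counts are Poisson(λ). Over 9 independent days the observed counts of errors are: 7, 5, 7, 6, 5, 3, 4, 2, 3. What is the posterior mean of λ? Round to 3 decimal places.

Posterior mean ≈ 4.172

Total count ∑xᵢ = 42 over n = 9 days.
Gamma is conjugate to the Poisson likelihood: posterior is Gamma(shape = 8.9+42 = 50.9, rate = 3.2+9 = 12.2).
Posterior mean = shape/rate = 50.9/12.2 = 4.172.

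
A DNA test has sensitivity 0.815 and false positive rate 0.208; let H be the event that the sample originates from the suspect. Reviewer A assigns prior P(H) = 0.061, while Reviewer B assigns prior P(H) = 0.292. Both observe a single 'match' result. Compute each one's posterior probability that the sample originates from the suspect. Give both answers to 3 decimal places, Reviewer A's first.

P('+'|H) = 0.815, P('+'|¬H) = 0.208.
Reviewer A: numerator 0.815·0.061 = 0.049715; evidence = 0.049715+0.208·0.939 = 0.24503; posterior = 0.203.
Reviewer B: numerator 0.815·0.292 = 0.23798; evidence = 0.23798+0.208·0.708 = 0.38524; posterior = 0.618.

Reviewer A: 0.203; Reviewer B: 0.618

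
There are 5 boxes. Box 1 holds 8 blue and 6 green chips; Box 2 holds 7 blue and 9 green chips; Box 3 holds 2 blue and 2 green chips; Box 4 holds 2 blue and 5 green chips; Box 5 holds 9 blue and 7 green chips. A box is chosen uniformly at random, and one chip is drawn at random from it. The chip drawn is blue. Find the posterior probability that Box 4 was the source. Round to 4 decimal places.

Tabulate prior·likelihood by source: [1] prior 0.2, lik 0.5714, product 0.1143; [2] prior 0.2, lik 0.4375, product 0.08750; [3] prior 0.2, lik 0.5, product 0.1000; [4] prior 0.2, lik 0.2857, product 0.05714; [5] prior 0.2, lik 0.5625, product 0.1125.
Normalizing constant = 0.47143; the posterior for Box 4 is its product over the sum, 0.05714/0.47143 = 0.1212.

Posterior probability ≈ 0.1212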